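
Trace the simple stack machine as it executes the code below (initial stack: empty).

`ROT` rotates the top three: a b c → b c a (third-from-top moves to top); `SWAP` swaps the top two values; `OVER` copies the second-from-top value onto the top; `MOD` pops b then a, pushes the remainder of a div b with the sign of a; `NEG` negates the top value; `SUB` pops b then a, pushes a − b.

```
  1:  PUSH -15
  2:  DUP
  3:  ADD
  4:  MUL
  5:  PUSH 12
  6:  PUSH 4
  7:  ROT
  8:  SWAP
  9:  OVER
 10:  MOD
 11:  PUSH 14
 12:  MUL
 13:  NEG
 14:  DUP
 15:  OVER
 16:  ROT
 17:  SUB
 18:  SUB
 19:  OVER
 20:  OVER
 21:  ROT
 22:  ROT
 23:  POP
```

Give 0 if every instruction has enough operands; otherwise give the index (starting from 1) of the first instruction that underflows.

4

PUSH -15 -> [-15]
DUP      -> [-15, -15]
ADD      -> [-30]
MUL  — needs 2 operands, stack has 1 → underflow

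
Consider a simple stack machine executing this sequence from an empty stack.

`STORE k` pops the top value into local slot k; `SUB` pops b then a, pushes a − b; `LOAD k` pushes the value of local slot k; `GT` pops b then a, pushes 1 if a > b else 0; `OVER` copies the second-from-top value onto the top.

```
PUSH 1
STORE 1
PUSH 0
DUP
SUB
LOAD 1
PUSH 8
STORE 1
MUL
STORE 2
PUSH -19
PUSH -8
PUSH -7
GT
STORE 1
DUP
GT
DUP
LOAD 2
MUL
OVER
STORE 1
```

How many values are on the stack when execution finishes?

2

PUSH 1    1
STORE 1   (empty)
PUSH 0    0
DUP       0 0
SUB       0
LOAD 1    0 1
PUSH 8    0 1 8
STORE 1   0 1
MUL       0
STORE 2   (empty)
PUSH -19  -19
PUSH -8   -19 -8
PUSH -7   -19 -8 -7
GT        -19 0
STORE 1   -19
DUP       -19 -19
GT        0
DUP       0 0
LOAD 2    0 0 0
MUL       0 0
OVER      0 0 0
STORE 1   0 0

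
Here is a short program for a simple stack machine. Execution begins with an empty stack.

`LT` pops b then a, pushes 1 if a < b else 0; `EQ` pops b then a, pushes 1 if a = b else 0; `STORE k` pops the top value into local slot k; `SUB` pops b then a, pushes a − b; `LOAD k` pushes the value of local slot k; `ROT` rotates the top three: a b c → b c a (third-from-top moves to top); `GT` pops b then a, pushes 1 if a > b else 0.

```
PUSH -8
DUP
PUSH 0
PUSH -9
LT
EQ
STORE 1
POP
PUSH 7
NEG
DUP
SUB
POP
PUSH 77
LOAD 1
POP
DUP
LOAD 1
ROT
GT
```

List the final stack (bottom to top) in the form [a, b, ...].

PUSH -8 → [-8]
DUP     → [-8, -8]
PUSH 0  → [-8, -8, 0]
PUSH -9 → [-8, -8, 0, -9]
LT      → [-8, -8, 0]
EQ      → [-8, 0]
STORE 1 → [-8]
POP     → []
PUSH 7  → [7]
NEG     → [-7]
DUP     → [-7, -7]
SUB     → [0]
POP     → []
PUSH 77 → [77]
LOAD 1  → [77, 0]
POP     → [77]
DUP     → [77, 77]
LOAD 1  → [77, 77, 0]
ROT     → [77, 0, 77]
GT      → [77, 0]

[77, 0]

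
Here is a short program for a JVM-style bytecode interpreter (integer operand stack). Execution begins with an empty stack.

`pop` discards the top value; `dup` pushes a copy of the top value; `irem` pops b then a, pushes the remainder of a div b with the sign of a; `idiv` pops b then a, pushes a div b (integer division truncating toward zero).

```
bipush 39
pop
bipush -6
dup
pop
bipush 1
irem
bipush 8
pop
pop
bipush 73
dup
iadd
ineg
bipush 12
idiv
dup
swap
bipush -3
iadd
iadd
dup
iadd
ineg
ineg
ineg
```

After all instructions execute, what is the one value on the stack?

54

bipush 39  [39]
pop        []
bipush -6  [-6]
dup        [-6, -6]
pop        [-6]
bipush 1   [-6, 1]
irem       [0]
bipush 8   [0, 8]
pop        [0]
pop        []
bipush 73  [73]
dup        [73, 73]
iadd       [146]
ineg       [-146]
bipush 12  [-146, 12]
idiv       [-12]
dup        [-12, -12]
swap       [-12, -12]
bipush -3  [-12, -12, -3]
iadd       [-12, -15]
iadd       [-27]
dup        [-27, -27]
iadd       [-54]
ineg       [54]
ineg       [-54]
ineg       [54]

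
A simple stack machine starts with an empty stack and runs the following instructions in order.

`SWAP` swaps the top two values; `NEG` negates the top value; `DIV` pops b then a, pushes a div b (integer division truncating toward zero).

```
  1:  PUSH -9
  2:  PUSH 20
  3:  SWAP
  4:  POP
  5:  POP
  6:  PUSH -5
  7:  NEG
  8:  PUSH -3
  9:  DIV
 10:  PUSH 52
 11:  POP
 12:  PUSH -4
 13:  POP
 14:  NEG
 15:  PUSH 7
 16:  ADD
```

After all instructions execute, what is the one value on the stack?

8

PUSH -9 → [-9]
PUSH 20 → [-9, 20]
SWAP    → [20, -9]
POP     → [20]
POP     → []
PUSH -5 → [-5]
NEG     → [5]
PUSH -3 → [5, -3]
DIV     → [-1]
PUSH 52 → [-1, 52]
POP     → [-1]
PUSH -4 → [-1, -4]
POP     → [-1]
NEG     → [1]
PUSH 7  → [1, 7]
ADD     → [8]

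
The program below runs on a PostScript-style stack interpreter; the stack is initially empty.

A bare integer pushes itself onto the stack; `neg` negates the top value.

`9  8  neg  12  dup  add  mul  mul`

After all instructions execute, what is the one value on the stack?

9   → [9]
8   → [9, 8]
neg → [9, -8]
12  → [9, -8, 12]
dup → [9, -8, 12, 12]
add → [9, -8, 24]
mul → [9, -192]
mul → [-1728]

-1728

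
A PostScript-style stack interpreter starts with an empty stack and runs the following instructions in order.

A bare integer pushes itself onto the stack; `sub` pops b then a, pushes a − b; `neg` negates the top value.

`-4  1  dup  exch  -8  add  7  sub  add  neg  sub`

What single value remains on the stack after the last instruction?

-4   → -4
1    → -4 1
dup  → -4 1 1
exch → -4 1 1
-8   → -4 1 1 -8
add  → -4 1 -7
7    → -4 1 -7 7
sub  → -4 1 -14
add  → -4 -13
neg  → -4 13
sub  → -17

-17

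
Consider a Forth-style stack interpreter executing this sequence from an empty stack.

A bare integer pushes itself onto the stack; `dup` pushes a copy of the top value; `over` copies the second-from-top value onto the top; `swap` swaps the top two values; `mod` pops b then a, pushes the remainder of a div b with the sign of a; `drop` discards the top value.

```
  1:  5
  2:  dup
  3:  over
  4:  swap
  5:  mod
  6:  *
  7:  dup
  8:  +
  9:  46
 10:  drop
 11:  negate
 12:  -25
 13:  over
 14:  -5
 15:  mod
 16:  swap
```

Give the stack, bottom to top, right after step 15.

[0, -25, 0]

5       5
dup     5 5
over    5 5 5
swap    5 5 5
mod     5 0
*       0
dup     0 0
+       0
46      0 46
drop    0
negate  0
-25     0 -25
over    0 -25 0
-5      0 -25 0 -5
mod     0 -25 0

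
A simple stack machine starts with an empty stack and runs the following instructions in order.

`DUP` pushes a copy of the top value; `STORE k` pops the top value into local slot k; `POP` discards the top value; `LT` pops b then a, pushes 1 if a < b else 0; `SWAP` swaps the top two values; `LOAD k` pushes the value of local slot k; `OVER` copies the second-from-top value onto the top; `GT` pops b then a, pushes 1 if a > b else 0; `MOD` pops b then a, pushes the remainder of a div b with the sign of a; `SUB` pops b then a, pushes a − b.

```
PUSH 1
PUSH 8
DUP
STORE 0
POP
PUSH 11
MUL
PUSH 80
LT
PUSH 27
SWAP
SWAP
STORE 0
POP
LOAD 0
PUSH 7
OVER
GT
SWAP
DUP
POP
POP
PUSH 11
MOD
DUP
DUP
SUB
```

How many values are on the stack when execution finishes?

2

PUSH 1  → 1
PUSH 8  → 1 8
DUP     → 1 8 8
STORE 0 → 1 8
POP     → 1
PUSH 11 → 1 11
MUL     → 11
PUSH 80 → 11 80
LT      → 1
PUSH 27 → 1 27
SWAP    → 27 1
SWAP    → 1 27
STORE 0 → 1
POP     → (empty)
LOAD 0  → 27
PUSH 7  → 27 7
OVER    → 27 7 27
GT      → 27 0
SWAP    → 0 27
DUP     → 0 27 27
POP     → 0 27
POP     → 0
PUSH 11 → 0 11
MOD     → 0
DUP     → 0 0
DUP     → 0 0 0
SUB     → 0 0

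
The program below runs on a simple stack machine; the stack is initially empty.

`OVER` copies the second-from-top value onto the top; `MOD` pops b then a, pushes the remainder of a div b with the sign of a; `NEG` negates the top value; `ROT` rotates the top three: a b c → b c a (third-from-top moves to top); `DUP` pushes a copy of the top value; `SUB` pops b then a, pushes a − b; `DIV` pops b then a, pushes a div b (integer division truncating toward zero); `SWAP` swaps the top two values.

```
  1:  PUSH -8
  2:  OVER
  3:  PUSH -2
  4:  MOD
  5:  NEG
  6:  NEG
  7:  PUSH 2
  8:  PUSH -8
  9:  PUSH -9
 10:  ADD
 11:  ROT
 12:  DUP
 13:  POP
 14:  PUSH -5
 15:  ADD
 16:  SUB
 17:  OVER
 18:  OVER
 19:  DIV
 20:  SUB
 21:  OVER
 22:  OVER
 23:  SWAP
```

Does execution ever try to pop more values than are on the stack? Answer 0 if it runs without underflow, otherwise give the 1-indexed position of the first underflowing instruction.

2

PUSH -8 → [-8]
OVER  — needs 2 operands, stack has 1 → underflow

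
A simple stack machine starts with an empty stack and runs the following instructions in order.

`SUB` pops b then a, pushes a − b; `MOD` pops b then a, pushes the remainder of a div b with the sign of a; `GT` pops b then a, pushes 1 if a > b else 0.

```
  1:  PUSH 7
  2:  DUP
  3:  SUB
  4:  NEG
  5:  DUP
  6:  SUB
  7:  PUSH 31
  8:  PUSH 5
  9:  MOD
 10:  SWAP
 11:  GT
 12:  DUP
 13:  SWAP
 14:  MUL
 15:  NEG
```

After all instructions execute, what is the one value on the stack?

PUSH 7  -> 7
DUP     -> 7 7
SUB     -> 0
NEG     -> 0
DUP     -> 0 0
SUB     -> 0
PUSH 31 -> 0 31
PUSH 5  -> 0 31 5
MOD     -> 0 1
SWAP    -> 1 0
GT      -> 1
DUP     -> 1 1
SWAP    -> 1 1
MUL     -> 1
NEG     -> -1

-1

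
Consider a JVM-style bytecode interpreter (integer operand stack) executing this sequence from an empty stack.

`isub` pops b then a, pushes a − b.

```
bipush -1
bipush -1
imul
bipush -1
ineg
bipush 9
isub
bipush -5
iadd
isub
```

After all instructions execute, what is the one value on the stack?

14

bipush -1 -> -1
bipush -1 -> -1 -1
imul      -> 1
bipush -1 -> 1 -1
ineg      -> 1 1
bipush 9  -> 1 1 9
isub      -> 1 -8
bipush -5 -> 1 -8 -5
iadd      -> 1 -13
isub      -> 14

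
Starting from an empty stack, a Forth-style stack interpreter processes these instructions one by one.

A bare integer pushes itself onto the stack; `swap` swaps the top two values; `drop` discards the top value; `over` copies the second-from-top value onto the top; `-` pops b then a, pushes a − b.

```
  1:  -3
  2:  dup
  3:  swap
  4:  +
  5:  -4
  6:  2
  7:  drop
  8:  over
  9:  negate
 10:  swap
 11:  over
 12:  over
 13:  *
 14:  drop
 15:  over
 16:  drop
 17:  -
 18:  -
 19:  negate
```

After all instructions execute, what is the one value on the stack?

-3     -> [-3]
dup    -> [-3, -3]
swap   -> [-3, -3]
+      -> [-6]
-4     -> [-6, -4]
2      -> [-6, -4, 2]
drop   -> [-6, -4]
over   -> [-6, -4, -6]
negate -> [-6, -4, 6]
swap   -> [-6, 6, -4]
over   -> [-6, 6, -4, 6]
over   -> [-6, 6, -4, 6, -4]
*      -> [-6, 6, -4, -24]
drop   -> [-6, 6, -4]
over   -> [-6, 6, -4, 6]
drop   -> [-6, 6, -4]
-      -> [-6, 10]
-      -> [-16]
negate -> [16]

16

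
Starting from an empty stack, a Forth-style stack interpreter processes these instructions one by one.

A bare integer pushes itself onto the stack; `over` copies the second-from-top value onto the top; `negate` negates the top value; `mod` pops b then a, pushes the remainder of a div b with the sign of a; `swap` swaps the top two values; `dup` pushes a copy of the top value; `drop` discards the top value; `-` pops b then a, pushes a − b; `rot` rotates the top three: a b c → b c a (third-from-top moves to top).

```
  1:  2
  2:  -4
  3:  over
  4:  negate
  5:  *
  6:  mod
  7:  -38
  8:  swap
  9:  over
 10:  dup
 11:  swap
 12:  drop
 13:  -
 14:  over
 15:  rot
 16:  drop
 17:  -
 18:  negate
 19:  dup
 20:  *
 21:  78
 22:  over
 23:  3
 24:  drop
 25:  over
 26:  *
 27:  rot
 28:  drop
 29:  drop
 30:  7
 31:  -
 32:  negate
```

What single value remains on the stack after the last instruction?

-71

2       2
-4      2 -4
over    2 -4 2
negate  2 -4 -2
*       2 8
mod     2
-38     2 -38
swap    -38 2
over    -38 2 -38
dup     -38 2 -38 -38
swap    -38 2 -38 -38
drop    -38 2 -38
-       -38 40
over    -38 40 -38
rot     40 -38 -38
drop    40 -38
-       78
negate  -78
dup     -78 -78
*       6084
78      6084 78
over    6084 78 6084
3       6084 78 6084 3
drop    6084 78 6084
over    6084 78 6084 78
*       6084 78 474552
rot     78 474552 6084
drop    78 474552
drop    78
7       78 7
-       71
negate  -71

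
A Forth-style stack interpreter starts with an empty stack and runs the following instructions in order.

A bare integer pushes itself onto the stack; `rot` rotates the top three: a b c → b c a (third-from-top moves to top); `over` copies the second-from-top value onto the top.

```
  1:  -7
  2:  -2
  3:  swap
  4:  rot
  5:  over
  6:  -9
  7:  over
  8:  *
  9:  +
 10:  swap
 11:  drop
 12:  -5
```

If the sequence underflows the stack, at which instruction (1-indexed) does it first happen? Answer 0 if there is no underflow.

-7   -> [-7]
-2   -> [-7, -2]
swap -> [-2, -7]
rot  — needs 3 operands, stack has 2 → underflow

4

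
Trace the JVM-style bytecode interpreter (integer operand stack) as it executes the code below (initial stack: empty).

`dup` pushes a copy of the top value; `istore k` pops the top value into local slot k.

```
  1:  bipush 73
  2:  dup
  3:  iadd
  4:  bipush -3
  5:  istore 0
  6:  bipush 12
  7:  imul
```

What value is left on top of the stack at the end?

1752

bipush 73 : 73
dup       : 73 73
iadd      : 146
bipush -3 : 146 -3
istore 0  : 146
bipush 12 : 146 12
imul      : 1752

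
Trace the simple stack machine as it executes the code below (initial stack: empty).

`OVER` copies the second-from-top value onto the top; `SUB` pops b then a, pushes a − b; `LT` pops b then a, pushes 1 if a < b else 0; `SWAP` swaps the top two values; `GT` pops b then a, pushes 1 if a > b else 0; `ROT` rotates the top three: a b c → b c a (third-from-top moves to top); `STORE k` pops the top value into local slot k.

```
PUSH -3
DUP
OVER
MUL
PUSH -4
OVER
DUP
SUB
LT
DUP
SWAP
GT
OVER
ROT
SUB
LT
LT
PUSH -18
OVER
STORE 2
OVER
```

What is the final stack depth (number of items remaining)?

PUSH -3  : -3
DUP      : -3 -3
OVER     : -3 -3 -3
MUL      : -3 9
PUSH -4  : -3 9 -4
OVER     : -3 9 -4 9
DUP      : -3 9 -4 9 9
SUB      : -3 9 -4 0
LT       : -3 9 1
DUP      : -3 9 1 1
SWAP     : -3 9 1 1
GT       : -3 9 0
OVER     : -3 9 0 9
ROT      : -3 0 9 9
SUB      : -3 0 0
LT       : -3 0
LT       : 1
PUSH -18 : 1 -18
OVER     : 1 -18 1
STORE 2  : 1 -18
OVER     : 1 -18 1

3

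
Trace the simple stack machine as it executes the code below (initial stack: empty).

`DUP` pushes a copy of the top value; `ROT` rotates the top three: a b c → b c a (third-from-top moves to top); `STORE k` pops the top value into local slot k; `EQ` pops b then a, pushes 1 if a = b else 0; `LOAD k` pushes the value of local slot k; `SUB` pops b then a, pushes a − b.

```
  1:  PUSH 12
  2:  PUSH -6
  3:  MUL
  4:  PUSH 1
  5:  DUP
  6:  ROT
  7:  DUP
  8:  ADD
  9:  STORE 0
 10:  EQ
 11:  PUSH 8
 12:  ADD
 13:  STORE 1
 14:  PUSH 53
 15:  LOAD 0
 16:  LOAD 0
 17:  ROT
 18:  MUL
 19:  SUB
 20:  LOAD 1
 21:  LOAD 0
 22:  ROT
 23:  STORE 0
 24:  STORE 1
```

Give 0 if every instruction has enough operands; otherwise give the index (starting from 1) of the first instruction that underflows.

0

PUSH 12 -> 12
PUSH -6 -> 12 -6
MUL     -> -72
PUSH 1  -> -72 1
DUP     -> -72 1 1
ROT     -> 1 1 -72
DUP     -> 1 1 -72 -72
ADD     -> 1 1 -144
STORE 0 -> 1 1
EQ      -> 1
PUSH 8  -> 1 8
ADD     -> 9
STORE 1 -> (empty)
PUSH 53 -> 53
LOAD 0  -> 53 -144
LOAD 0  -> 53 -144 -144
ROT     -> -144 -144 53
MUL     -> -144 -7632
SUB     -> 7488
LOAD 1  -> 7488 9
LOAD 0  -> 7488 9 -144
ROT     -> 9 -144 7488
STORE 0 -> 9 -144
STORE 1 -> 9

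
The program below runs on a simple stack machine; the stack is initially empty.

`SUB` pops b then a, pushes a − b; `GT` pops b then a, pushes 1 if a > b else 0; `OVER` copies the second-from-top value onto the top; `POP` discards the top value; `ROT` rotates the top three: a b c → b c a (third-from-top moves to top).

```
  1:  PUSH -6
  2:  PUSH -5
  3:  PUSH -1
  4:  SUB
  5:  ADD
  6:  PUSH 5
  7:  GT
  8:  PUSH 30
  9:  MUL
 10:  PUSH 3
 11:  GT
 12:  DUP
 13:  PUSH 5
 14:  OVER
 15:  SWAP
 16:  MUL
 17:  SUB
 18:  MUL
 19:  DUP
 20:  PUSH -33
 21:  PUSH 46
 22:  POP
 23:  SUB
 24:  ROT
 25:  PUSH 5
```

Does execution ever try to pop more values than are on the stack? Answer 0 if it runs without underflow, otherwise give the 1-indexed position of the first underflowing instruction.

PUSH -6  : [-6]
PUSH -5  : [-6, -5]
PUSH -1  : [-6, -5, -1]
SUB      : [-6, -4]
ADD      : [-10]
PUSH 5   : [-10, 5]
GT       : [0]
PUSH 30  : [0, 30]
MUL      : [0]
PUSH 3   : [0, 3]
GT       : [0]
DUP      : [0, 0]
PUSH 5   : [0, 0, 5]
OVER     : [0, 0, 5, 0]
SWAP     : [0, 0, 0, 5]
MUL      : [0, 0, 0]
SUB      : [0, 0]
MUL      : [0]
DUP      : [0, 0]
PUSH -33 : [0, 0, -33]
PUSH 46  : [0, 0, -33, 46]
POP      : [0, 0, -33]
SUB      : [0, 33]
ROT  — needs 3 operands, stack has 2 → underflow

24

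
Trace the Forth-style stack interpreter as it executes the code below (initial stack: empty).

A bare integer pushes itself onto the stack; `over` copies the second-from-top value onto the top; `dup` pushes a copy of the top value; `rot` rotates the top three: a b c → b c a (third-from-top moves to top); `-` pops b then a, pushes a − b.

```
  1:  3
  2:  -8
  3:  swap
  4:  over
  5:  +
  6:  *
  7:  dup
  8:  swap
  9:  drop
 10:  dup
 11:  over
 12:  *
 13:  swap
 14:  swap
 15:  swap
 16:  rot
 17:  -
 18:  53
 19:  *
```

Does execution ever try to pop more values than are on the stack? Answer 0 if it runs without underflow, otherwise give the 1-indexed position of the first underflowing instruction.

16

3     [3]
-8    [3, -8]
swap  [-8, 3]
over  [-8, 3, -8]
+     [-8, -5]
*     [40]
dup   [40, 40]
swap  [40, 40]
drop  [40]
dup   [40, 40]
over  [40, 40, 40]
*     [40, 1600]
swap  [1600, 40]
swap  [40, 1600]
swap  [1600, 40]
rot  — needs 3 operands, stack has 2 → underflow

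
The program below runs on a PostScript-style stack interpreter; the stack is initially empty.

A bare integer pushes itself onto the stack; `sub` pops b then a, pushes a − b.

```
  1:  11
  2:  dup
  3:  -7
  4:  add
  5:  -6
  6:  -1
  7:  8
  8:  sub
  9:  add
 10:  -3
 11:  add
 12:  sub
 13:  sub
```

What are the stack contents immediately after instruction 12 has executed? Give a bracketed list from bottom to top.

11   11
dup  11 11
-7   11 11 -7
add  11 4
-6   11 4 -6
-1   11 4 -6 -1
8    11 4 -6 -1 8
sub  11 4 -6 -9
add  11 4 -15
-3   11 4 -15 -3
add  11 4 -18
sub  11 22

[11, 22]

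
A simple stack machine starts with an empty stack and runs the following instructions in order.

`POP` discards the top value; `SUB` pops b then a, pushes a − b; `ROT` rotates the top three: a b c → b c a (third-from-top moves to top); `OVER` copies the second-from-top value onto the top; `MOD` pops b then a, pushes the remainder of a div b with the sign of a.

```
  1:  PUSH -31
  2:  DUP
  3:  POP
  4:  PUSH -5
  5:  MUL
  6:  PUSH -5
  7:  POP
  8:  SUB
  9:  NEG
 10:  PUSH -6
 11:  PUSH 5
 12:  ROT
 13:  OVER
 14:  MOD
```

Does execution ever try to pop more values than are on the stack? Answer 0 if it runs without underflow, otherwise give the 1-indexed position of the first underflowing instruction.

PUSH -31 -> -31
DUP      -> -31 -31
POP      -> -31
PUSH -5  -> -31 -5
MUL      -> 155
PUSH -5  -> 155 -5
POP      -> 155
SUB  — needs 2 operands, stack has 1 → underflow

8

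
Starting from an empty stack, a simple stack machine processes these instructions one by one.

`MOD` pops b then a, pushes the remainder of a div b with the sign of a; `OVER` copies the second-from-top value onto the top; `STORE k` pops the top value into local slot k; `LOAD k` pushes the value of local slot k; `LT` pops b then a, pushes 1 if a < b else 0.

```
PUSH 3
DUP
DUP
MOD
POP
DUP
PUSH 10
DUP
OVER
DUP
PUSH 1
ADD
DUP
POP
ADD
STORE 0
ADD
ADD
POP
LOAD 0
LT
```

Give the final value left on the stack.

1

PUSH 3  -> 3
DUP     -> 3 3
DUP     -> 3 3 3
MOD     -> 3 0
POP     -> 3
DUP     -> 3 3
PUSH 10 -> 3 3 10
DUP     -> 3 3 10 10
OVER    -> 3 3 10 10 10
DUP     -> 3 3 10 10 10 10
PUSH 1  -> 3 3 10 10 10 10 1
ADD     -> 3 3 10 10 10 11
DUP     -> 3 3 10 10 10 11 11
POP     -> 3 3 10 10 10 11
ADD     -> 3 3 10 10 21
STORE 0 -> 3 3 10 10
ADD     -> 3 3 20
ADD     -> 3 23
POP     -> 3
LOAD 0  -> 3 21
LT      -> 1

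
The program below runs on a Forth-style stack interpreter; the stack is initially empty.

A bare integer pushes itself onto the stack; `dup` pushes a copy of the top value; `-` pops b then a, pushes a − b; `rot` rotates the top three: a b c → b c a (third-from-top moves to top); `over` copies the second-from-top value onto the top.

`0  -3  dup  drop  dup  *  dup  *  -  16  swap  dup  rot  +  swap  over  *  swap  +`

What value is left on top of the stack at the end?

0    : [0]
-3   : [0, -3]
dup  : [0, -3, -3]
drop : [0, -3]
dup  : [0, -3, -3]
*    : [0, 9]
dup  : [0, 9, 9]
*    : [0, 81]
-    : [-81]
16   : [-81, 16]
swap : [16, -81]
dup  : [16, -81, -81]
rot  : [-81, -81, 16]
+    : [-81, -65]
swap : [-65, -81]
over : [-65, -81, -65]
*    : [-65, 5265]
swap : [5265, -65]
+    : [5200]

5200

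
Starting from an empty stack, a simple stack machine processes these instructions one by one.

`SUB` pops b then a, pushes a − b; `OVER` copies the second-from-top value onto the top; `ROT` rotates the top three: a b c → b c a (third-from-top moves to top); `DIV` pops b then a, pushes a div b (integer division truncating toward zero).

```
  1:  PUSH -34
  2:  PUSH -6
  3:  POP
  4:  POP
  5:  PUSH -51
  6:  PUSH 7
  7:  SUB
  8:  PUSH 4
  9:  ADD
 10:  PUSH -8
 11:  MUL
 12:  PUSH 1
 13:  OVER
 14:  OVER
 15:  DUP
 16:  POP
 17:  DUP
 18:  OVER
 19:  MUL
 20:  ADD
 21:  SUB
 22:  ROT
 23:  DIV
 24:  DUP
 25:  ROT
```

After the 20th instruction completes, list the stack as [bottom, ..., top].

PUSH -34 : [-34]
PUSH -6  : [-34, -6]
POP      : [-34]
POP      : []
PUSH -51 : [-51]
PUSH 7   : [-51, 7]
SUB      : [-58]
PUSH 4   : [-58, 4]
ADD      : [-54]
PUSH -8  : [-54, -8]
MUL      : [432]
PUSH 1   : [432, 1]
OVER     : [432, 1, 432]
OVER     : [432, 1, 432, 1]
DUP      : [432, 1, 432, 1, 1]
POP      : [432, 1, 432, 1]
DUP      : [432, 1, 432, 1, 1]
OVER     : [432, 1, 432, 1, 1, 1]
MUL      : [432, 1, 432, 1, 1]
ADD      : [432, 1, 432, 2]

[432, 1, 432, 2]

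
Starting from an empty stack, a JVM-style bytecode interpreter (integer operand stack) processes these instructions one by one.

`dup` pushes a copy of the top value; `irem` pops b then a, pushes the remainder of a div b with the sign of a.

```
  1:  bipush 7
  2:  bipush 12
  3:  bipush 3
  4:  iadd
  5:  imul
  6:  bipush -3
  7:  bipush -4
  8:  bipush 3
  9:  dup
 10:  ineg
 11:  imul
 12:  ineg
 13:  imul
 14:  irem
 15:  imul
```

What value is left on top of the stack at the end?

-315

bipush 7  : 7
bipush 12 : 7 12
bipush 3  : 7 12 3
iadd      : 7 15
imul      : 105
bipush -3 : 105 -3
bipush -4 : 105 -3 -4
bipush 3  : 105 -3 -4 3
dup       : 105 -3 -4 3 3
ineg      : 105 -3 -4 3 -3
imul      : 105 -3 -4 -9
ineg      : 105 -3 -4 9
imul      : 105 -3 -36
irem      : 105 -3
imul      : -315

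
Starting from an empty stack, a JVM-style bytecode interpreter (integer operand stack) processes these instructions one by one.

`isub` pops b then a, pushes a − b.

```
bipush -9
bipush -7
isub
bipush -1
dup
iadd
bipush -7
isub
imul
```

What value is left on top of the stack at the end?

-10

bipush -9  [-9]
bipush -7  [-9, -7]
isub       [-2]
bipush -1  [-2, -1]
dup        [-2, -1, -1]
iadd       [-2, -2]
bipush -7  [-2, -2, -7]
isub       [-2, 5]
imul       [-10]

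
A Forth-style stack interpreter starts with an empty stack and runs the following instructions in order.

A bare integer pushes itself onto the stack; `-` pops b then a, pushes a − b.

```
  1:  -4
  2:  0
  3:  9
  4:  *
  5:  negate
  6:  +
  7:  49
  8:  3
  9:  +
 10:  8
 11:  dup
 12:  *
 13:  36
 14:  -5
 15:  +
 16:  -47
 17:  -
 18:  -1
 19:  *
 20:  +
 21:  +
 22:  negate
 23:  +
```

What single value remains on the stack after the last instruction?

-42

-4     -> -4
0      -> -4 0
9      -> -4 0 9
*      -> -4 0
negate -> -4 0
+      -> -4
49     -> -4 49
3      -> -4 49 3
+      -> -4 52
8      -> -4 52 8
dup    -> -4 52 8 8
*      -> -4 52 64
36     -> -4 52 64 36
-5     -> -4 52 64 36 -5
+      -> -4 52 64 31
-47    -> -4 52 64 31 -47
-      -> -4 52 64 78
-1     -> -4 52 64 78 -1
*      -> -4 52 64 -78
+      -> -4 52 -14
+      -> -4 38
negate -> -4 -38
+      -> -42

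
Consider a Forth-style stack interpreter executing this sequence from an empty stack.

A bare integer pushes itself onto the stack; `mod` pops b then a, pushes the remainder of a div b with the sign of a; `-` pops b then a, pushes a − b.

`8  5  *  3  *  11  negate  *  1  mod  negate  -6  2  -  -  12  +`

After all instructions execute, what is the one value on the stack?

20

8      : [8]
5      : [8, 5]
*      : [40]
3      : [40, 3]
*      : [120]
11     : [120, 11]
negate : [120, -11]
*      : [-1320]
1      : [-1320, 1]
mod    : [0]
negate : [0]
-6     : [0, -6]
2      : [0, -6, 2]
-      : [0, -8]
-      : [8]
12     : [8, 12]
+      : [20]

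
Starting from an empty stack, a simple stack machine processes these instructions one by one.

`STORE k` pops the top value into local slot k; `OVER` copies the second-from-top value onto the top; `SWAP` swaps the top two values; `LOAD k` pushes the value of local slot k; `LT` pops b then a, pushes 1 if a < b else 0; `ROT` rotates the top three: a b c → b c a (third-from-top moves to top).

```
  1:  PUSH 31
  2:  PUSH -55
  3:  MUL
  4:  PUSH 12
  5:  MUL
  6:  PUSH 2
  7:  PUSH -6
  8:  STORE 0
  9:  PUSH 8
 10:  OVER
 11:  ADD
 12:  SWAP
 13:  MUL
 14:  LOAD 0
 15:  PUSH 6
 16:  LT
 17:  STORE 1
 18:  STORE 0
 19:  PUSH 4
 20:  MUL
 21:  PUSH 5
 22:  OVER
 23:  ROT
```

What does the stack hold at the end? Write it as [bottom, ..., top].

[5, -81840, -81840]

PUSH 31  -> [31]
PUSH -55 -> [31, -55]
MUL      -> [-1705]
PUSH 12  -> [-1705, 12]
MUL      -> [-20460]
PUSH 2   -> [-20460, 2]
PUSH -6  -> [-20460, 2, -6]
STORE 0  -> [-20460, 2]
PUSH 8   -> [-20460, 2, 8]
OVER     -> [-20460, 2, 8, 2]
ADD      -> [-20460, 2, 10]
SWAP     -> [-20460, 10, 2]
MUL      -> [-20460, 20]
LOAD 0   -> [-20460, 20, -6]
PUSH 6   -> [-20460, 20, -6, 6]
LT       -> [-20460, 20, 1]
STORE 1  -> [-20460, 20]
STORE 0  -> [-20460]
PUSH 4   -> [-20460, 4]
MUL      -> [-81840]
PUSH 5   -> [-81840, 5]
OVER     -> [-81840, 5, -81840]
ROT      -> [5, -81840, -81840]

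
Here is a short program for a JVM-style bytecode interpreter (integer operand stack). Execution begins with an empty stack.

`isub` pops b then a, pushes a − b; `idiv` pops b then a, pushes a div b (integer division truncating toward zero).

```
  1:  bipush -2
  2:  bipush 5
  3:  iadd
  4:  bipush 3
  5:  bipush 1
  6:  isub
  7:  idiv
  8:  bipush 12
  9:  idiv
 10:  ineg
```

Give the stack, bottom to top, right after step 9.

bipush -2  -2
bipush 5   -2 5
iadd       3
bipush 3   3 3
bipush 1   3 3 1
isub       3 2
idiv       1
bipush 12  1 12
idiv       0

[0]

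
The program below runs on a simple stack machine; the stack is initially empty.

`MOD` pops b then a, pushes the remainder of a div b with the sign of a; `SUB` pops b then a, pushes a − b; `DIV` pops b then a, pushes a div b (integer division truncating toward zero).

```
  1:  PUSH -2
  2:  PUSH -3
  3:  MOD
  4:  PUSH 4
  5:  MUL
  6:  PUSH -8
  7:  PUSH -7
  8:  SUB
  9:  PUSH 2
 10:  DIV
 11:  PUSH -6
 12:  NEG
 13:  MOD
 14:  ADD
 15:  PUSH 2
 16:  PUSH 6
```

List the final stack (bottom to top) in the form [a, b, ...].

PUSH -2  [-2]
PUSH -3  [-2, -3]
MOD      [-2]
PUSH 4   [-2, 4]
MUL      [-8]
PUSH -8  [-8, -8]
PUSH -7  [-8, -8, -7]
SUB      [-8, -1]
PUSH 2   [-8, -1, 2]
DIV      [-8, 0]
PUSH -6  [-8, 0, -6]
NEG      [-8, 0, 6]
MOD      [-8, 0]
ADD      [-8]
PUSH 2   [-8, 2]
PUSH 6   [-8, 2, 6]

[-8, 2, 6]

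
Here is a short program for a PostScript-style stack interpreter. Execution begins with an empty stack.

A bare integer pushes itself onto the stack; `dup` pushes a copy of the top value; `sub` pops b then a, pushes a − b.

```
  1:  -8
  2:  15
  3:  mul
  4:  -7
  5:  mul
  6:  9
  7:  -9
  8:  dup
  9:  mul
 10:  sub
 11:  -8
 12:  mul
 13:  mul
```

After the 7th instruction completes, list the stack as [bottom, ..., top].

-8  -> [-8]
15  -> [-8, 15]
mul -> [-120]
-7  -> [-120, -7]
mul -> [840]
9   -> [840, 9]
-9  -> [840, 9, -9]

[840, 9, -9]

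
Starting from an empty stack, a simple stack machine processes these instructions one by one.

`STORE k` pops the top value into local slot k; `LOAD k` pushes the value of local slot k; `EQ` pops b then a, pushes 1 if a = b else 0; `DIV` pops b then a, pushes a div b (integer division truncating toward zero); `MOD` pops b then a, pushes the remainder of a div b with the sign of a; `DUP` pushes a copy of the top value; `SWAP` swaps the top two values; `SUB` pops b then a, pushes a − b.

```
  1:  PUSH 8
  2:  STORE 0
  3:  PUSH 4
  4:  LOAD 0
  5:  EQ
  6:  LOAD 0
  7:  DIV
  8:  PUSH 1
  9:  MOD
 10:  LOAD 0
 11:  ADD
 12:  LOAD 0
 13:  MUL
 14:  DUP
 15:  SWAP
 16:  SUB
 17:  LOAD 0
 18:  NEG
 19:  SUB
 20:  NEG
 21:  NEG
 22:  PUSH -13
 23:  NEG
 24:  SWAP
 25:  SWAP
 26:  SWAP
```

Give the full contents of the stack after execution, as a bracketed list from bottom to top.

[13, 8]

PUSH 8    [8]
STORE 0   []
PUSH 4    [4]
LOAD 0    [4, 8]
EQ        [0]
LOAD 0    [0, 8]
DIV       [0]
PUSH 1    [0, 1]
MOD       [0]
LOAD 0    [0, 8]
ADD       [8]
LOAD 0    [8, 8]
MUL       [64]
DUP       [64, 64]
SWAP      [64, 64]
SUB       [0]
LOAD 0    [0, 8]
NEG       [0, -8]
SUB       [8]
NEG       [-8]
NEG       [8]
PUSH -13  [8, -13]
NEG       [8, 13]
SWAP      [13, 8]
SWAP      [8, 13]
SWAP      [13, 8]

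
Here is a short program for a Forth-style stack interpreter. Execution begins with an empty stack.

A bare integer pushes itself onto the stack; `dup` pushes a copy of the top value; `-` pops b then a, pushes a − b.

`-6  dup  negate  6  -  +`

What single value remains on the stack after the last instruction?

-6     : [-6]
dup    : [-6, -6]
negate : [-6, 6]
6      : [-6, 6, 6]
-      : [-6, 0]
+      : [-6]

-6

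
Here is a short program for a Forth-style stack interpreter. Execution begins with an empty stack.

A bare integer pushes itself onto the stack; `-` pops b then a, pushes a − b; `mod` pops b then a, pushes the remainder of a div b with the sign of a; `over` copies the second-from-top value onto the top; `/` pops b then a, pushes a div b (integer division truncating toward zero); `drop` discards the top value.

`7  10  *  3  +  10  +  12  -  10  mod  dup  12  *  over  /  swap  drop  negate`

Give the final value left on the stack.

7       [7]
10      [7, 10]
*       [70]
3       [70, 3]
+       [73]
10      [73, 10]
+       [83]
12      [83, 12]
-       [71]
10      [71, 10]
mod     [1]
dup     [1, 1]
12      [1, 1, 12]
*       [1, 12]
over    [1, 12, 1]
/       [1, 12]
swap    [12, 1]
drop    [12]
negate  [-12]

-12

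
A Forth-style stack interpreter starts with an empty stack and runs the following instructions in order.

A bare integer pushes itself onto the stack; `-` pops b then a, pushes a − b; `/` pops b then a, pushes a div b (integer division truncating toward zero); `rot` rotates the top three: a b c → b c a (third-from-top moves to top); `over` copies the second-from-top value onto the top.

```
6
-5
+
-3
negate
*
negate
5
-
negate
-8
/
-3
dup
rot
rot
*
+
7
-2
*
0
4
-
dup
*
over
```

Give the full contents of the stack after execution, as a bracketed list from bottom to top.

[0, -14, 16, -14]

6      → [6]
-5     → [6, -5]
+      → [1]
-3     → [1, -3]
negate → [1, 3]
*      → [3]
negate → [-3]
5      → [-3, 5]
-      → [-8]
negate → [8]
-8     → [8, -8]
/      → [-1]
-3     → [-1, -3]
dup    → [-1, -3, -3]
rot    → [-3, -3, -1]
rot    → [-3, -1, -3]
*      → [-3, 3]
+      → [0]
7      → [0, 7]
-2     → [0, 7, -2]
*      → [0, -14]
0      → [0, -14, 0]
4      → [0, -14, 0, 4]
-      → [0, -14, -4]
dup    → [0, -14, -4, -4]
*      → [0, -14, 16]
over   → [0, -14, 16, -14]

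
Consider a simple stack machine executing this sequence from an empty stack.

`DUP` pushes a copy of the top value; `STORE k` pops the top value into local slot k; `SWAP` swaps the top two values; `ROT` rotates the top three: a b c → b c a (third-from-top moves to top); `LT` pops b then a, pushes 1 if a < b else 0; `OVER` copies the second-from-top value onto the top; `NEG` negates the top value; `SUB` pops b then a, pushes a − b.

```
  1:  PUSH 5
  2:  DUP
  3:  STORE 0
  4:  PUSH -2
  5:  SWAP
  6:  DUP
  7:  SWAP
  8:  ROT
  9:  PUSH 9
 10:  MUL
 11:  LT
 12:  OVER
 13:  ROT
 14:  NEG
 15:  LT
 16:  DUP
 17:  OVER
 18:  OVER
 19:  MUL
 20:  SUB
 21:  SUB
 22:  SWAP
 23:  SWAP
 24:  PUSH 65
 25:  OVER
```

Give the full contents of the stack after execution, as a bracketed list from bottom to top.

[0, 0, 65, 0]

PUSH 5   [5]
DUP      [5, 5]
STORE 0  [5]
PUSH -2  [5, -2]
SWAP     [-2, 5]
DUP      [-2, 5, 5]
SWAP     [-2, 5, 5]
ROT      [5, 5, -2]
PUSH 9   [5, 5, -2, 9]
MUL      [5, 5, -18]
LT       [5, 0]
OVER     [5, 0, 5]
ROT      [0, 5, 5]
NEG      [0, 5, -5]
LT       [0, 0]
DUP      [0, 0, 0]
OVER     [0, 0, 0, 0]
OVER     [0, 0, 0, 0, 0]
MUL      [0, 0, 0, 0]
SUB      [0, 0, 0]
SUB      [0, 0]
SWAP     [0, 0]
SWAP     [0, 0]
PUSH 65  [0, 0, 65]
OVER     [0, 0, 65, 0]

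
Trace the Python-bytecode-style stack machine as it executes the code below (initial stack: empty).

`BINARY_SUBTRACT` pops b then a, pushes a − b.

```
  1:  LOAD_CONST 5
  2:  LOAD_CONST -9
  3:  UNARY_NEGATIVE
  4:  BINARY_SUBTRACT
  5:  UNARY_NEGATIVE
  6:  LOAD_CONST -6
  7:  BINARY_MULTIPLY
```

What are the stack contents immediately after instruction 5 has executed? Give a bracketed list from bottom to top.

LOAD_CONST 5     [5]
LOAD_CONST -9    [5, -9]
UNARY_NEGATIVE   [5, 9]
BINARY_SUBTRACT  [-4]
UNARY_NEGATIVE   [4]

[4]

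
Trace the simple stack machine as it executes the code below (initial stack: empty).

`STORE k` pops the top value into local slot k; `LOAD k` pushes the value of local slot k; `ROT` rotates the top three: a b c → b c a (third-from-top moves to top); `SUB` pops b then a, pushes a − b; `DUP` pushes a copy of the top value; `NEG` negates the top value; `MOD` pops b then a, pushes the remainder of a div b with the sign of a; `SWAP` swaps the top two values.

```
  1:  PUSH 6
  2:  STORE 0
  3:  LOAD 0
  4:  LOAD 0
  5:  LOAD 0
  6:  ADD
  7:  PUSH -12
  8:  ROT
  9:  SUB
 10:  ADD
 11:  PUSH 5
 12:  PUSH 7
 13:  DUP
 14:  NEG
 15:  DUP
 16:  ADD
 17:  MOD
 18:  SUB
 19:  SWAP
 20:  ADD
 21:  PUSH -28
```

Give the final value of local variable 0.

6

PUSH 6    6
STORE 0   (empty)
LOAD 0    6
LOAD 0    6 6
LOAD 0    6 6 6
ADD       6 12
PUSH -12  6 12 -12
ROT       12 -12 6
SUB       12 -18
ADD       -6
PUSH 5    -6 5
PUSH 7    -6 5 7
DUP       -6 5 7 7
NEG       -6 5 7 -7
DUP       -6 5 7 -7 -7
ADD       -6 5 7 -14
MOD       -6 5 7
SUB       -6 -2
SWAP      -2 -6
ADD       -8
PUSH -28  -8 -28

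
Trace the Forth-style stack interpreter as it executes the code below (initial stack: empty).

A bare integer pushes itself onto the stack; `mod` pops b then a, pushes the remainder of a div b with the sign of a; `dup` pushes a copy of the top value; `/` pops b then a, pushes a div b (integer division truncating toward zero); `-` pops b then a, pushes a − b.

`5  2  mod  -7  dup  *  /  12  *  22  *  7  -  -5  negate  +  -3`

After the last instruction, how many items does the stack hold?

2

5      -> [5]
2      -> [5, 2]
mod    -> [1]
-7     -> [1, -7]
dup    -> [1, -7, -7]
*      -> [1, 49]
/      -> [0]
12     -> [0, 12]
*      -> [0]
22     -> [0, 22]
*      -> [0]
7      -> [0, 7]
-      -> [-7]
-5     -> [-7, -5]
negate -> [-7, 5]
+      -> [-2]
-3     -> [-2, -3]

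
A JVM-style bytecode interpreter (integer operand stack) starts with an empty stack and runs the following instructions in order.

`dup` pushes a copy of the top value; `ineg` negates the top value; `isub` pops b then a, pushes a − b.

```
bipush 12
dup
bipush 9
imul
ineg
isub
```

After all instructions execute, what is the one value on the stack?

bipush 12 -> 12
dup       -> 12 12
bipush 9  -> 12 12 9
imul      -> 12 108
ineg      -> 12 -108
isub      -> 120

120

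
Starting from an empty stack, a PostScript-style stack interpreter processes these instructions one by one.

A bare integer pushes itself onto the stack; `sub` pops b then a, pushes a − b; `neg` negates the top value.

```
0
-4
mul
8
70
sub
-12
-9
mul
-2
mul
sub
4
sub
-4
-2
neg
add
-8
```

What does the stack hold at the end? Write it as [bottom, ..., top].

[0, 150, -2, -8]

0    0
-4   0 -4
mul  0
8    0 8
70   0 8 70
sub  0 -62
-12  0 -62 -12
-9   0 -62 -12 -9
mul  0 -62 108
-2   0 -62 108 -2
mul  0 -62 -216
sub  0 154
4    0 154 4
sub  0 150
-4   0 150 -4
-2   0 150 -4 -2
neg  0 150 -4 2
add  0 150 -2
-8   0 150 -2 -8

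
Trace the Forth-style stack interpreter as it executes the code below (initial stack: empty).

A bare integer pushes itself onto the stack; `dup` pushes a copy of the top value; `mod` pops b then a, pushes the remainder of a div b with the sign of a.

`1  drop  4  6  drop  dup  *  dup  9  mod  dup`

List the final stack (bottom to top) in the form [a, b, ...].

1    → [1]
drop → []
4    → [4]
6    → [4, 6]
drop → [4]
dup  → [4, 4]
*    → [16]
dup  → [16, 16]
9    → [16, 16, 9]
mod  → [16, 7]
dup  → [16, 7, 7]

[16, 7, 7]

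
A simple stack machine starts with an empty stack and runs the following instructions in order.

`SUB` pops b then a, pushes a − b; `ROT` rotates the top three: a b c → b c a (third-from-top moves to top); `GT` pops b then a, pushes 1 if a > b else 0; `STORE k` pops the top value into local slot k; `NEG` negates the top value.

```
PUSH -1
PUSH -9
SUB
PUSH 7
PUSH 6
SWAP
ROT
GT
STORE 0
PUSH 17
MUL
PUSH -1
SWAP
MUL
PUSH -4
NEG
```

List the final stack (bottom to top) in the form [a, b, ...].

[-102, 4]

PUSH -1 -> -1
PUSH -9 -> -1 -9
SUB     -> 8
PUSH 7  -> 8 7
PUSH 6  -> 8 7 6
SWAP    -> 8 6 7
ROT     -> 6 7 8
GT      -> 6 0
STORE 0 -> 6
PUSH 17 -> 6 17
MUL     -> 102
PUSH -1 -> 102 -1
SWAP    -> -1 102
MUL     -> -102
PUSH -4 -> -102 -4
NEG     -> -102 4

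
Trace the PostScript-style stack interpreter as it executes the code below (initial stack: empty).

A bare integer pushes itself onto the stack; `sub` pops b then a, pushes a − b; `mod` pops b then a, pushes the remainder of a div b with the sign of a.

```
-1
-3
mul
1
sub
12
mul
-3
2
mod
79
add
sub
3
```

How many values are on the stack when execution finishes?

2

-1  -> -1
-3  -> -1 -3
mul -> 3
1   -> 3 1
sub -> 2
12  -> 2 12
mul -> 24
-3  -> 24 -3
2   -> 24 -3 2
mod -> 24 -1
79  -> 24 -1 79
add -> 24 78
sub -> -54
3   -> -54 3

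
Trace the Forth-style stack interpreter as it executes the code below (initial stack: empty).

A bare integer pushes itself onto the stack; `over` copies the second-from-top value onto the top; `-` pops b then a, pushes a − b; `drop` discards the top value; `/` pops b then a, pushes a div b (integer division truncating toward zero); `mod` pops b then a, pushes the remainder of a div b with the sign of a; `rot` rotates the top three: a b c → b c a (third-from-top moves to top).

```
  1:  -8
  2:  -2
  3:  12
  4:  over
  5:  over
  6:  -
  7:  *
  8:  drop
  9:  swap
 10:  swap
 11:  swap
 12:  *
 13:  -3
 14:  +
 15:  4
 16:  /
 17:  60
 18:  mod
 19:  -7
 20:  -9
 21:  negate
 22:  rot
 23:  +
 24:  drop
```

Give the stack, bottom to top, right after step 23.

-8     → -8
-2     → -8 -2
12     → -8 -2 12
over   → -8 -2 12 -2
over   → -8 -2 12 -2 12
-      → -8 -2 12 -14
*      → -8 -2 -168
drop   → -8 -2
swap   → -2 -8
swap   → -8 -2
swap   → -2 -8
*      → 16
-3     → 16 -3
+      → 13
4      → 13 4
/      → 3
60     → 3 60
mod    → 3
-7     → 3 -7
-9     → 3 -7 -9
negate → 3 -7 9
rot    → -7 9 3
+      → -7 12

[-7, 12]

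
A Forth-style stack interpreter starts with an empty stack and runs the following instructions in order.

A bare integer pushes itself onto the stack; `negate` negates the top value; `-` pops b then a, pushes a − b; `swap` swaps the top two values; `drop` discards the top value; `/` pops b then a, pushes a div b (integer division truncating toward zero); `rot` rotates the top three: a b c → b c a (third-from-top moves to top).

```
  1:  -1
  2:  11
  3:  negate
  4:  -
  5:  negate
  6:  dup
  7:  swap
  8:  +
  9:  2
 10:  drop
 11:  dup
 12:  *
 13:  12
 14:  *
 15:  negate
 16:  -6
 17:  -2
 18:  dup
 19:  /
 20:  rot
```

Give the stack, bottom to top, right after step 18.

-1      -1
11      -1 11
negate  -1 -11
-       10
negate  -10
dup     -10 -10
swap    -10 -10
+       -20
2       -20 2
drop    -20
dup     -20 -20
*       400
12      400 12
*       4800
negate  -4800
-6      -4800 -6
-2      -4800 -6 -2
dup     -4800 -6 -2 -2

[-4800, -6, -2, -2]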